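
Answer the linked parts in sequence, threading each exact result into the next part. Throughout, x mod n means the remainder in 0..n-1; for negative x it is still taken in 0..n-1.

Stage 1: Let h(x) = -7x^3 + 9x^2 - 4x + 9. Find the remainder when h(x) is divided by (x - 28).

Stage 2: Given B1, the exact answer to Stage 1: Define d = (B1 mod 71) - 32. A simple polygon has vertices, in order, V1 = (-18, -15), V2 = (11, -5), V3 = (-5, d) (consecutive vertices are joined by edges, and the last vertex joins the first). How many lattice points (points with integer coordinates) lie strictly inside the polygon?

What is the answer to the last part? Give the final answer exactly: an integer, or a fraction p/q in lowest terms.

355

Stage 1: remainder = value at the root: -7*(28)^3 + 9*(28)^2 - 4*(28)^1 + 9 = (-153664) + (7056) + (-112) + (9) = -146711; answer -146711
Stage 2: B1 = -146711; d = 14; cross terms: (-18*-5 - 11*-15)=255, (11*14 - -5*-5)=129, (-5*-15 - -18*14)=327; twice the area = |711| = 711; area = 711/2; boundary points = 1 + 1 + 1 = 3; strictly interior points = area - boundary/2 + 1 = 355; answer 355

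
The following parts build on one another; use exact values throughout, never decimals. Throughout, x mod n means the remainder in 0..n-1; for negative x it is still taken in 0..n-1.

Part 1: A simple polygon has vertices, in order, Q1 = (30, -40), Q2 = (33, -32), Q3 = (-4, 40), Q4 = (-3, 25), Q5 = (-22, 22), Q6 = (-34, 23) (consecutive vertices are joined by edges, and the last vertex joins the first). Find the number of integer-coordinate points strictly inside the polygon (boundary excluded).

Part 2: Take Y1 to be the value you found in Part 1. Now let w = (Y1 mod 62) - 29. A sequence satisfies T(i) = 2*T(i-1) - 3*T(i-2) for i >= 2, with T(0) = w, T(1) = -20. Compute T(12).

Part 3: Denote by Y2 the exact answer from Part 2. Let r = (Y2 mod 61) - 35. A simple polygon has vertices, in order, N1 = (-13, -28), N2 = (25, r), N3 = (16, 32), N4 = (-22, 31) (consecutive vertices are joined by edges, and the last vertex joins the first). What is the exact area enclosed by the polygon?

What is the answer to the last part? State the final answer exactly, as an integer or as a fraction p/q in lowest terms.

Part 1: cross terms: (30*-32 - 33*-40)=360, (33*40 - -4*-32)=1192, (-4*25 - -3*40)=20, (-3*22 - -22*25)=484, (-22*23 - -34*22)=242, (-34*-40 - 30*23)=670; twice the area = |2968| = 2968; area = 1484; boundary points = 1 + 1 + 1 + 1 + 1 + 1 = 6; strictly interior points = area - boundary/2 + 1 = 1482; answer 1482
Part 2: Y1 = 1482; w = 27; T(2) = 2*(-20) - 3*(27) = -121; iterating: T(2)=-121, T(3)=-182, T(4)=-1, T(5)=544, T(6)=1091, T(7)=550, T(8)=-2173, T(9)=-5996, T(10)=-5473, T(11)=7042, T(12)=30503; answer 30503
Part 3: Y2 = 30503; r = -32; cross terms: (-13*-32 - 25*-28)=1116, (25*32 - 16*-32)=1312, (16*31 - -22*32)=1200, (-22*-28 - -13*31)=1019; twice the area = |4647| = 4647; area = 4647/2; answer 4647/2

4647/2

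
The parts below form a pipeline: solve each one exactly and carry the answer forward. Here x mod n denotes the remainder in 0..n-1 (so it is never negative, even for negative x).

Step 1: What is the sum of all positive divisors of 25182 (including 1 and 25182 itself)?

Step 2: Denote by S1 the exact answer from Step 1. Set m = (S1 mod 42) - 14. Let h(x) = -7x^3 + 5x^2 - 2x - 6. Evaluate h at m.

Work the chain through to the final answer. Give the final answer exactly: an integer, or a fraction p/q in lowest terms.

20210

Step 1: 25182 = 2 * 3^2 * 1399; sigma = (1 + 2) * (1 + 3 + 9) * (1 + 1399) = 3 * 13 * 1400 = 54600; answer 54600
Step 2: S1 = 54600; m = -14; -7*(-14)^3 + 5*(-14)^2 - 2*(-14)^1 - 6 = (19208) + (980) + (28) + (-6) = 20210; answer 20210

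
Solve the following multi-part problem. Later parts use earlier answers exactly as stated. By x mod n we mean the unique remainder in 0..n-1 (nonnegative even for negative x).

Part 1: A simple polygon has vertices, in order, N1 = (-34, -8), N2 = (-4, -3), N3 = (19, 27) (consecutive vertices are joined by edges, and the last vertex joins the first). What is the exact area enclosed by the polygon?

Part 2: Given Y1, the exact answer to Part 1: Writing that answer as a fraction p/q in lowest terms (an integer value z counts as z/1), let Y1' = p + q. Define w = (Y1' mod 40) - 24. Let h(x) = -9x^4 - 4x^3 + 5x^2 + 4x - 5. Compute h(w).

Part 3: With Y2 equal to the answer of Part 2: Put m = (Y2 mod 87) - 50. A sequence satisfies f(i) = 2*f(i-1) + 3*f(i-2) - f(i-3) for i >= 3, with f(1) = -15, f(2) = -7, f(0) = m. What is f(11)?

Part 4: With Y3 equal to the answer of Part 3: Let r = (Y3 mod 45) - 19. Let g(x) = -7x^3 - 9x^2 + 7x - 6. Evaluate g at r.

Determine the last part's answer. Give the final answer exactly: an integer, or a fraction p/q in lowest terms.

Part 1: cross terms: (-34*-3 - -4*-8)=70, (-4*27 - 19*-3)=-51, (19*-8 - -34*27)=766; twice the area = |785| = 785; area = 785/2; answer 785/2
Part 2: Y1 = 785/2; threaded value p + q = 787; w = 3; -9*(3)^4 - 4*(3)^3 + 5*(3)^2 + 4*(3)^1 - 5 = (-729) + (-108) + (45) + (12) + (-5) = -785; answer -785
Part 3: Y2 = -785; m = 35; f(3) = 2*(-7) + 3*(-15) - 1*(35) = -94; iterating: f(3)=-94, f(4)=-194, f(5)=-663, f(6)=-1814, f(7)=-5423, f(8)=-15625, f(9)=-45705, f(10)=-132862, f(11)=-387214; answer -387214
Part 4: Y3 = -387214; r = -8; -7*(-8)^3 - 9*(-8)^2 + 7*(-8)^1 - 6 = (3584) + (-576) + (-56) + (-6) = 2946; answer 2946

2946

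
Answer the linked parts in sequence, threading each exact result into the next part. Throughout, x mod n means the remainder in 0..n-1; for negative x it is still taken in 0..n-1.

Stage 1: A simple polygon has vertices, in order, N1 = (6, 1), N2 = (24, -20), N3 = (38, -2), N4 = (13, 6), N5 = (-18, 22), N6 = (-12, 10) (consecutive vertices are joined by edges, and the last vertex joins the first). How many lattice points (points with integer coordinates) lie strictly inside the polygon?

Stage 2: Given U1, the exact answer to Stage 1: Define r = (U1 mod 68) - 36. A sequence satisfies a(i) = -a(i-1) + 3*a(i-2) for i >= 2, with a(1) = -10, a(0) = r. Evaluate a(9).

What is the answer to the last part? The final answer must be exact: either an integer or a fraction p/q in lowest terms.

Stage 1: cross terms: (6*-20 - 24*1)=-144, (24*-2 - 38*-20)=712, (38*6 - 13*-2)=254, (13*22 - -18*6)=394, (-18*10 - -12*22)=84, (-12*1 - 6*10)=-72; twice the area = |1228| = 1228; area = 614; boundary points = 3 + 2 + 1 + 1 + 6 + 9 = 22; strictly interior points = area - boundary/2 + 1 = 604; answer 604
Stage 2: U1 = 604; r = 24; a(2) = -1*(-10) + 3*(24) = 82; iterating: a(2)=82, a(3)=-112, a(4)=358, a(5)=-694, a(6)=1768, a(7)=-3850, a(8)=9154, a(9)=-20704; answer -20704

-20704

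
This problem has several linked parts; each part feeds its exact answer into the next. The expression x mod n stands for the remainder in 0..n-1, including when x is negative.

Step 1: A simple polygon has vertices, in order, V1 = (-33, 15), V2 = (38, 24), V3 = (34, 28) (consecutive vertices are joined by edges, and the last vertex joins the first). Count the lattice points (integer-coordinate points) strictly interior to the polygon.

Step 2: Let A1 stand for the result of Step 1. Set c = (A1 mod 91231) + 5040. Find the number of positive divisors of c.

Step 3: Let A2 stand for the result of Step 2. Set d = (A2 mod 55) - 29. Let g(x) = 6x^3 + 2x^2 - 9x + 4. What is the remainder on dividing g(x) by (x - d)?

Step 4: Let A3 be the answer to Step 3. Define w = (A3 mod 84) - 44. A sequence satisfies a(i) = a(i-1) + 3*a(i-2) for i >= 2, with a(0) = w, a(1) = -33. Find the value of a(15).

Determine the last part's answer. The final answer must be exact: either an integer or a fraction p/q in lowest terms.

Step 1: cross terms: (-33*24 - 38*15)=-1362, (38*28 - 34*24)=248, (34*15 - -33*28)=1434; twice the area = |320| = 320; area = 160; boundary points = 1 + 4 + 1 = 6; strictly interior points = area - boundary/2 + 1 = 158; answer 158
Step 2: A1 = 158; c = 5198; 5198 = 2 * 23 * 113; number of divisors = (1+1) * (1+1) * (1+1) = 8; answer 8
Step 3: A2 = 8; d = -21; remainder = value at the root: 6*(-21)^3 + 2*(-21)^2 - 9*(-21)^1 + 4 = (-55566) + (882) + (189) + (4) = -54491; answer -54491
Step 4: A3 = -54491; w = -19; a(2) = 1*(-33) + 3*(-19) = -90; iterating: a(2)=-90, a(3)=-189, a(4)=-459, a(5)=-1026, a(6)=-2403, a(7)=-5481, a(8)=-12690, a(9)=-29133, a(10)=-67203, a(11)=-154602, a(12)=-356211, a(13)=-820017, a(14)=-1888650, a(15)=-4348701; answer -4348701

-4348701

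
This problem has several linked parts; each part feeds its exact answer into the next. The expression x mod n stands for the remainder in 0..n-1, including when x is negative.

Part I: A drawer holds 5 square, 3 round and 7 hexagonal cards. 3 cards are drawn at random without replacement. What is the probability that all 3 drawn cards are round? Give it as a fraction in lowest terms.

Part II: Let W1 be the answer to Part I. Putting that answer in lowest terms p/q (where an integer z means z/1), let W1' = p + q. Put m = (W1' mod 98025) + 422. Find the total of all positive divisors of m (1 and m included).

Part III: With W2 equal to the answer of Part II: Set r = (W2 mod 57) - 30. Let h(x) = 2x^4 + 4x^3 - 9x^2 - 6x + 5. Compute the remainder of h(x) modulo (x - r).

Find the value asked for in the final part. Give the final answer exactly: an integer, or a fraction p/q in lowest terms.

Part I: total draws C(15,3) = 455; favorable C(3,3) = 1; P = 1/455; answer 1/455
Part II: W1 = 1/455; threaded value p + q = 456; m = 878; 878 = 2 * 439; sigma = (1 + 2) * (1 + 439) = 3 * 440 = 1320; answer 1320
Part III: W2 = 1320; r = -21; remainder = value at the root: 2*(-21)^4 + 4*(-21)^3 - 9*(-21)^2 - 6*(-21)^1 + 5 = (388962) + (-37044) + (-3969) + (126) + (5) = 348080; answer 348080

348080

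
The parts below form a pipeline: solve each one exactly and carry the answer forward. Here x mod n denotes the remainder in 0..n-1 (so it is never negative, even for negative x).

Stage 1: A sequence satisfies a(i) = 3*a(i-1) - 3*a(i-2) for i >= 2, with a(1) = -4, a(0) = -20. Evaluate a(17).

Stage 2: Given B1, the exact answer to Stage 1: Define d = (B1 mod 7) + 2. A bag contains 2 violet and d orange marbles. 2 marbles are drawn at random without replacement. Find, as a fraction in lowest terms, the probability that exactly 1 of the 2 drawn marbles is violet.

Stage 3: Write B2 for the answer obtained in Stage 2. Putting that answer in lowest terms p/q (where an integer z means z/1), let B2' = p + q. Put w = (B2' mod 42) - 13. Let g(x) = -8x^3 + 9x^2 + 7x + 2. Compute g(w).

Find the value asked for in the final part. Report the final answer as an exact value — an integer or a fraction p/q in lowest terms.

4618

Stage 1: a(2) = 3*(-4) - 3*(-20) = 48; iterating: a(2)=48, a(3)=156, a(4)=324, a(5)=504, a(6)=540, a(7)=108, a(8)=-1296, a(9)=-4212, a(10)=-8748, a(11)=-13608, a(12)=-14580, a(13)=-2916, a(14)=34992, a(15)=113724, a(16)=236196, a(17)=367416; answer 367416
Stage 2: B1 = 367416; d = 2; total draws C(4,2) = 6; favorable C(2,1)*C(2,1) = 4; P = 2/3; answer 2/3
Stage 3: B2 = 2/3; threaded value p + q = 5; w = -8; -8*(-8)^3 + 9*(-8)^2 + 7*(-8)^1 + 2 = (4096) + (576) + (-56) + (2) = 4618; answer 4618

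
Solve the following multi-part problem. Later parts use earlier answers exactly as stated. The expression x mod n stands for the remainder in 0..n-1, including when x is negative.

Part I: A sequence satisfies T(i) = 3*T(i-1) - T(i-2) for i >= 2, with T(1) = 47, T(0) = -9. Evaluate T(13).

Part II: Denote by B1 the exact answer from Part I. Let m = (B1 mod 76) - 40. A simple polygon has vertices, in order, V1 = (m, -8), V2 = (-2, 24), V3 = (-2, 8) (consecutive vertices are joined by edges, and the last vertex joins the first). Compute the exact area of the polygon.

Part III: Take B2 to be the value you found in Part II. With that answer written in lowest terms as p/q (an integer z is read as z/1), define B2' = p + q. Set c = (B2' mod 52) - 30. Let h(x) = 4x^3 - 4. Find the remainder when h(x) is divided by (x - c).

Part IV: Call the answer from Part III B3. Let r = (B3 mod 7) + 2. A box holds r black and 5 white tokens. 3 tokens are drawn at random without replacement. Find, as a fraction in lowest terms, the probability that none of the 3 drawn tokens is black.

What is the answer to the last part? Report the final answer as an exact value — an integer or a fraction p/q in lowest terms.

Part I: T(2) = 3*(47) - 1*(-9) = 150; iterating: T(2)=150, T(3)=403, T(4)=1059, T(5)=2774, T(6)=7263, T(7)=19015, T(8)=49782, T(9)=130331, T(10)=341211, T(11)=893302, T(12)=2338695, T(13)=6122783; answer 6122783
Part II: B1 = 6122783; m = 31; cross terms: (31*24 - -2*-8)=728, (-2*8 - -2*24)=32, (-2*-8 - 31*8)=-232; twice the area = |528| = 528; area = 264; answer 264
Part III: B2 = 264; threaded value p + q = 265; c = -25; remainder = value at the root: 4*(-25)^3 - 4 = (-62500) + (-4) = -62504; answer -62504
Part IV: B3 = -62504; r = 8; total draws C(13,3) = 286; favorable C(5,3) = 10; P = 5/143; answer 5/143

5/143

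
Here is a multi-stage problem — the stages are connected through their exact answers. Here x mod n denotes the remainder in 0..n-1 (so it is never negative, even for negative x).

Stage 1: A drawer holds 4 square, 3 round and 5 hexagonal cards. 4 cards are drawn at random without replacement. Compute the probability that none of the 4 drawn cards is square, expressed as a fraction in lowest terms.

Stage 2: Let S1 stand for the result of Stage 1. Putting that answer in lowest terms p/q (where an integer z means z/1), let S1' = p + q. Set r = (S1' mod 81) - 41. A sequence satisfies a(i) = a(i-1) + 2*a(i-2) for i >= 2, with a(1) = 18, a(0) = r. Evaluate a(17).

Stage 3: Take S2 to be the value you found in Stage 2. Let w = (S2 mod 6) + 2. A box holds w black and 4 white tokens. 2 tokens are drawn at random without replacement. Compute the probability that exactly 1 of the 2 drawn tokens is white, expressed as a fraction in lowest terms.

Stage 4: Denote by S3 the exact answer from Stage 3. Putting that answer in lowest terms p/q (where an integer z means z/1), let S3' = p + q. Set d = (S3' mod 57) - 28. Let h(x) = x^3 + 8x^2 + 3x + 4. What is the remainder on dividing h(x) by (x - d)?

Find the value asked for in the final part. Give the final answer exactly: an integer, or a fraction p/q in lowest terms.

64

Stage 1: total draws C(12,4) = 495; favorable C(8,4) = 70; P = 14/99; answer 14/99
Stage 2: S1 = 14/99; threaded value p + q = 113; r = -9; a(2) = 1*(18) + 2*(-9) = 0; iterating: a(2)=0, a(3)=36, a(4)=36, a(5)=108, a(6)=180, a(7)=396, a(8)=756, a(9)=1548, a(10)=3060, a(11)=6156, a(12)=12276, a(13)=24588, a(14)=49140, a(15)=98316, a(16)=196596, a(17)=393228; answer 393228
Stage 3: S2 = 393228; w = 2; total draws C(6,2) = 15; favorable C(4,1)*C(2,1) = 8; P = 8/15; answer 8/15
Stage 4: S3 = 8/15; threaded value p + q = 23; d = -5; remainder = value at the root: 1*(-5)^3 + 8*(-5)^2 + 3*(-5)^1 + 4 = (-125) + (200) + (-15) + (4) = 64; answer 64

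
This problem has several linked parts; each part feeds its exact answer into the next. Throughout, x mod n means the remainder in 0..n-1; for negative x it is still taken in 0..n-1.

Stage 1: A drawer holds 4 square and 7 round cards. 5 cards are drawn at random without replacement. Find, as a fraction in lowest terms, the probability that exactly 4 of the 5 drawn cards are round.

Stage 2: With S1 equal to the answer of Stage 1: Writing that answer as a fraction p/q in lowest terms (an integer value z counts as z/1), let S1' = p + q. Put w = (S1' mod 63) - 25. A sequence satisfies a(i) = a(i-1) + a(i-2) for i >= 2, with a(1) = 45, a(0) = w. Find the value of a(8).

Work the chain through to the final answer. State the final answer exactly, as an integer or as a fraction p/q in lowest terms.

Stage 1: total draws C(11,5) = 462; favorable C(7,4)*C(4,1) = 140; P = 10/33; answer 10/33
Stage 2: S1 = 10/33; threaded value p + q = 43; w = 18; a(2) = 1*(45) + 1*(18) = 63; iterating: a(2)=63, a(3)=108, a(4)=171, a(5)=279, a(6)=450, a(7)=729, a(8)=1179; answer 1179

1179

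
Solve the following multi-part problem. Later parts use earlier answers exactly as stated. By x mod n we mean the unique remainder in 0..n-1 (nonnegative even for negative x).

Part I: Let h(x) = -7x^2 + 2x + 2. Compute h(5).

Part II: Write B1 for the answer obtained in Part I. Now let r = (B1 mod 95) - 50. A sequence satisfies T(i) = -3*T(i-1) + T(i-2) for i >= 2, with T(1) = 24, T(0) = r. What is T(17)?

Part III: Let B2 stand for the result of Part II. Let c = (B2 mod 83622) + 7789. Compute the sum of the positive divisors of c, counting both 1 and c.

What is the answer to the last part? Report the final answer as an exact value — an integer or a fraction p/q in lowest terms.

95922

Part I: -7*(5)^2 + 2*(5)^1 + 2 = (-175) + (10) + (2) = -163; answer -163
Part II: B1 = -163; r = -23; T(2) = -3*(24) + 1*(-23) = -95; iterating: T(2)=-95, T(3)=309, T(4)=-1022, T(5)=3375, T(6)=-11147, T(7)=36816, T(8)=-121595, T(9)=401601, T(10)=-1326398, T(11)=4380795, T(12)=-14468783, T(13)=47787144, T(14)=-157830215, T(15)=521277789, T(16)=-1721663582, T(17)=5686268535; answer 5686268535
Part III: B2 = 5686268535; c = 63946; 63946 = 2 * 31973; sigma = (1 + 2) * (1 + 31973) = 3 * 31974 = 95922; answer 95922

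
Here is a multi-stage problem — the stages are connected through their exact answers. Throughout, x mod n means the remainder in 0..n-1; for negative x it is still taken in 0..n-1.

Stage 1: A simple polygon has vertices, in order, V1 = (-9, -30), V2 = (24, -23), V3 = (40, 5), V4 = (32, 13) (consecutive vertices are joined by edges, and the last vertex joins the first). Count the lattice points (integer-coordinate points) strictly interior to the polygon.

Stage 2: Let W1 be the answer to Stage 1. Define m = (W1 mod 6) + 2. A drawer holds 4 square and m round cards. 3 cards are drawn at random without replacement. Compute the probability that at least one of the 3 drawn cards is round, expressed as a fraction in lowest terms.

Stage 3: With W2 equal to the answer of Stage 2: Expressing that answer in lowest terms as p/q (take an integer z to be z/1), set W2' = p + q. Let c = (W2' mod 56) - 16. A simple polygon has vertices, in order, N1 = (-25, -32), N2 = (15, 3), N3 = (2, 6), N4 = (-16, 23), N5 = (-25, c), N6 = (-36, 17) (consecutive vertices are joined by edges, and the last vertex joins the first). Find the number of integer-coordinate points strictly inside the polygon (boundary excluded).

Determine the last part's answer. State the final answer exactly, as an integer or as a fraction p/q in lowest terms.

1041

Stage 1: cross terms: (-9*-23 - 24*-30)=927, (24*5 - 40*-23)=1040, (40*13 - 32*5)=360, (32*-30 - -9*13)=-843; twice the area = |1484| = 1484; area = 742; boundary points = 1 + 4 + 8 + 1 = 14; strictly interior points = area - boundary/2 + 1 = 736; answer 736
Stage 2: W1 = 736; m = 6; total draws C(10,3) = 120; complement C(4,3) = 4; favorable 120 - 4 = 116; P = 29/30; answer 29/30
Stage 3: W2 = 29/30; threaded value p + q = 59; c = -13; cross terms: (-25*3 - 15*-32)=405, (15*6 - 2*3)=84, (2*23 - -16*6)=142, (-16*-13 - -25*23)=783, (-25*17 - -36*-13)=-893, (-36*-32 - -25*17)=1577; twice the area = |2098| = 2098; area = 1049; boundary points = 5 + 1 + 1 + 9 + 1 + 1 = 18; strictly interior points = area - boundary/2 + 1 = 1041; answer 1041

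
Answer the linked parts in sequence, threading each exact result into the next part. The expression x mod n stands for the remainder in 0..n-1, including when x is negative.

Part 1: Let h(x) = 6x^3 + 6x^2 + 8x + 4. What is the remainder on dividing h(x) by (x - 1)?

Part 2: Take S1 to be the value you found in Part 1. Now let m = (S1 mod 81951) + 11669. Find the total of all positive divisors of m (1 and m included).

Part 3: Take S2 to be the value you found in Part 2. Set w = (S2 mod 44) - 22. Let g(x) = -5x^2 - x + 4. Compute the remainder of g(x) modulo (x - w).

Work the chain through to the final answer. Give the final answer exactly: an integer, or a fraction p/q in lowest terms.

-962

Part 1: remainder = value at the root: 6*(1)^3 + 6*(1)^2 + 8*(1)^1 + 4 = (6) + (6) + (8) + (4) = 24; answer 24
Part 2: S1 = 24; m = 11693; 11693 = 11 * 1063; sigma = (1 + 11) * (1 + 1063) = 12 * 1064 = 12768; answer 12768
Part 3: S2 = 12768; w = -14; remainder = value at the root: -5*(-14)^2 - 1*(-14)^1 + 4 = (-980) + (14) + (4) = -962; answer -962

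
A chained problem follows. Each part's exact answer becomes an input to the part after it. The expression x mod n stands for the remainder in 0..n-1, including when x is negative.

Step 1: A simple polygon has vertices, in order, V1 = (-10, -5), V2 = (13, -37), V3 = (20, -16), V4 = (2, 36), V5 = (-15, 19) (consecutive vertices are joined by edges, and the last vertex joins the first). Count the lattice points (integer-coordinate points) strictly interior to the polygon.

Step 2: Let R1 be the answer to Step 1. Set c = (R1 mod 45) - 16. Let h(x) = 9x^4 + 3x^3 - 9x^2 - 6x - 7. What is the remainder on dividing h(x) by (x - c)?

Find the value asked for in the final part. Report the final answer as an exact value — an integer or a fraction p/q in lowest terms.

Step 1: cross terms: (-10*-37 - 13*-5)=435, (13*-16 - 20*-37)=532, (20*36 - 2*-16)=752, (2*19 - -15*36)=578, (-15*-5 - -10*19)=265; twice the area = |2562| = 2562; area = 1281; boundary points = 1 + 7 + 2 + 17 + 1 = 28; strictly interior points = area - boundary/2 + 1 = 1268; answer 1268
Step 2: R1 = 1268; c = -8; remainder = value at the root: 9*(-8)^4 + 3*(-8)^3 - 9*(-8)^2 - 6*(-8)^1 - 7 = (36864) + (-1536) + (-576) + (48) + (-7) = 34793; answer 34793

34793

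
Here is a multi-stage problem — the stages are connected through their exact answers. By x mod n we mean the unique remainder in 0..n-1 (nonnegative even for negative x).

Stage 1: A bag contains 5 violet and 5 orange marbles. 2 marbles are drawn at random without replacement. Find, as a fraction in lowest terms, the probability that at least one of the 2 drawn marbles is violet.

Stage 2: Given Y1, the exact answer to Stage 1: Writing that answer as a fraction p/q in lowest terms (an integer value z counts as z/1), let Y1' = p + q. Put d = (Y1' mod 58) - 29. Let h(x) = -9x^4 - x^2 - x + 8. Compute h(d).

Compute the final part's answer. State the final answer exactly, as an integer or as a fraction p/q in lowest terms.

Stage 1: total draws C(10,2) = 45; complement C(5,2) = 10; favorable 45 - 10 = 35; P = 7/9; answer 7/9
Stage 2: Y1 = 7/9; threaded value p + q = 16; d = -13; -9*(-13)^4 - 1*(-13)^2 - 1*(-13)^1 + 8 = (-257049) + (-169) + (13) + (8) = -257197; answer -257197

-257197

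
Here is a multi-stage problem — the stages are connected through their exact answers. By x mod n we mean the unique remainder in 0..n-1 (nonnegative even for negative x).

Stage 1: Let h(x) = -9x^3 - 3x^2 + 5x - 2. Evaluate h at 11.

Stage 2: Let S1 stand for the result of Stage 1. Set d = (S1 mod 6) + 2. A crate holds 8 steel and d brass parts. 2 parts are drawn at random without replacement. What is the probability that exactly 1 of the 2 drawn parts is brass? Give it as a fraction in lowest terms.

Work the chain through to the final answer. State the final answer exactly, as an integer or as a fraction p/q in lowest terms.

Stage 1: -9*(11)^3 - 3*(11)^2 + 5*(11)^1 - 2 = (-11979) + (-363) + (55) + (-2) = -12289; answer -12289
Stage 2: S1 = -12289; d = 7; total draws C(15,2) = 105; favorable C(7,1)*C(8,1) = 56; P = 8/15; answer 8/15

8/15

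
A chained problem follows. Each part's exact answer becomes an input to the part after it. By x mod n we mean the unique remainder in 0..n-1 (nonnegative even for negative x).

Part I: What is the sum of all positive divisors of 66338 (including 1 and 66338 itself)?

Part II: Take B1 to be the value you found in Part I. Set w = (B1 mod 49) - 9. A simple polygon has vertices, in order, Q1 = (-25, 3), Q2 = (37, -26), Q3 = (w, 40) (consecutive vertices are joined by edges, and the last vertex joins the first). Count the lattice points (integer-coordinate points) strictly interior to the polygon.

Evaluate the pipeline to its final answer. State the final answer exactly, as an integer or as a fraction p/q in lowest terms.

Part I: 66338 = 2 * 41 * 809; sigma = (1 + 2) * (1 + 41) * (1 + 809) = 3 * 42 * 810 = 102060; answer 102060
Part II: B1 = 102060; w = 33; cross terms: (-25*-26 - 37*3)=539, (37*40 - 33*-26)=2338, (33*3 - -25*40)=1099; twice the area = |3976| = 3976; area = 1988; boundary points = 1 + 2 + 1 = 4; strictly interior points = area - boundary/2 + 1 = 1987; answer 1987

1987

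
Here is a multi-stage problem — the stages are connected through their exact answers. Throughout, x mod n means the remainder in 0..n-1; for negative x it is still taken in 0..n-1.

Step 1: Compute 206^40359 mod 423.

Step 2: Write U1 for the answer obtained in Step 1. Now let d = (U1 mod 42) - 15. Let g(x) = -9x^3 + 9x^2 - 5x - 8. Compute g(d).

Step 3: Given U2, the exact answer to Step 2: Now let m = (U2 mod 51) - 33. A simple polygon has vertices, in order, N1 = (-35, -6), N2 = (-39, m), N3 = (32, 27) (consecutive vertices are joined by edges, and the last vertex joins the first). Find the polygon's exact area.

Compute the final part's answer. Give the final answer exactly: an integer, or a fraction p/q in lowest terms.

1137/2

Step 1: squarings mod 423: 206^1=206, 206^2=136, 206^4=307, 206^8=343, 206^16=55, 206^32=64, 206^64=289, 206^128=190, 206^256=145, 206^512=298, 206^1024=397, 206^2048=253, 206^4096=136, 206^8192=307, 206^16384=343, 206^32768=55; 206^40359 = 206^1 * 206^2 * 206^4 * 206^32 * 206^128 * 206^256 * 206^1024 * 206^2048 * 206^4096 * 206^32768 = 332 (mod 423); answer 332
Step 2: U1 = 332; d = 23; -9*(23)^3 + 9*(23)^2 - 5*(23)^1 - 8 = (-109503) + (4761) + (-115) + (-8) = -104865; answer -104865
Step 3: U2 = -104865; m = 9; cross terms: (-35*9 - -39*-6)=-549, (-39*27 - 32*9)=-1341, (32*-6 - -35*27)=753; twice the area = |-1137| = 1137; area = 1137/2; answer 1137/2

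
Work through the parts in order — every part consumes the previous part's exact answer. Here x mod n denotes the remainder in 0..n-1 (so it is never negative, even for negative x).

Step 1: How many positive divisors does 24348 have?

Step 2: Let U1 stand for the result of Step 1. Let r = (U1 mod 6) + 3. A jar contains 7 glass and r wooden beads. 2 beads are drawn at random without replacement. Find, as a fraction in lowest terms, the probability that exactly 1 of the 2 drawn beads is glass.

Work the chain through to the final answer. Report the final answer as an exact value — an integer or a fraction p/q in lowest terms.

Step 1: 24348 = 2^2 * 3 * 2029; number of divisors = (2+1) * (1+1) * (1+1) = 12; answer 12
Step 2: U1 = 12; r = 3; total draws C(10,2) = 45; favorable C(7,1)*C(3,1) = 21; P = 7/15; answer 7/15

7/15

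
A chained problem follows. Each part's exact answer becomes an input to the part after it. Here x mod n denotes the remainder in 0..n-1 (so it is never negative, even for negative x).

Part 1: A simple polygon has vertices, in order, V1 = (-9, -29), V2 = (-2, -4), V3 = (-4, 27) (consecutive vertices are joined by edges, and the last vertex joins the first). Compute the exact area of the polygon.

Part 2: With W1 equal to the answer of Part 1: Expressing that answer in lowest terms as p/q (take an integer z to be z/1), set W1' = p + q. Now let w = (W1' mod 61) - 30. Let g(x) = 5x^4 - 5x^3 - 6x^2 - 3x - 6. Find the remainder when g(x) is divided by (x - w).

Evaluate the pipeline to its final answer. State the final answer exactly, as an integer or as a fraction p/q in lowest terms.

Part 1: cross terms: (-9*-4 - -2*-29)=-22, (-2*27 - -4*-4)=-70, (-4*-29 - -9*27)=359; twice the area = |267| = 267; area = 267/2; answer 267/2
Part 2: W1 = 267/2; threaded value p + q = 269; w = -5; remainder = value at the root: 5*(-5)^4 - 5*(-5)^3 - 6*(-5)^2 - 3*(-5)^1 - 6 = (3125) + (625) + (-150) + (15) + (-6) = 3609; answer 3609

3609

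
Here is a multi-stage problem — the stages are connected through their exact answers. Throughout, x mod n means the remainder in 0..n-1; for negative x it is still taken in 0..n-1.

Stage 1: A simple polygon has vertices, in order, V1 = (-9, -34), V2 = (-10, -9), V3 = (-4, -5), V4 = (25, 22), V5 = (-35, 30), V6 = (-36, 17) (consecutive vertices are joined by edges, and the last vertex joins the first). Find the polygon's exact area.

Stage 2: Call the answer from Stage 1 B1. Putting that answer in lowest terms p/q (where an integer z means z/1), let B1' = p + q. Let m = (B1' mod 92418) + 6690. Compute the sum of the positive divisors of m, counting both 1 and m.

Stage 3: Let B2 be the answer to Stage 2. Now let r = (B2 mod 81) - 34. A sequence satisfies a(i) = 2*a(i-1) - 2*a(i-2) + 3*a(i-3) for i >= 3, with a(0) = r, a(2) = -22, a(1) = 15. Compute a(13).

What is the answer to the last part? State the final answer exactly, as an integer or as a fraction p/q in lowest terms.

-17457

Stage 1: cross terms: (-9*-9 - -10*-34)=-259, (-10*-5 - -4*-9)=14, (-4*22 - 25*-5)=37, (25*30 - -35*22)=1520, (-35*17 - -36*30)=485, (-36*-34 - -9*17)=1377; twice the area = |3174| = 3174; area = 1587; answer 1587
Stage 2: B1 = 1587; threaded value p + q = 1588; m = 8278; 8278 = 2 * 4139; sigma = (1 + 2) * (1 + 4139) = 3 * 4140 = 12420; answer 12420
Stage 3: B2 = 12420; r = -7; a(3) = 2*(-22) - 2*(15) + 3*(-7) = -95; iterating: a(3)=-95, a(4)=-101, a(5)=-78, a(6)=-239, a(7)=-625, a(8)=-1006, a(9)=-1479, a(10)=-2821, a(11)=-5702, a(12)=-10199, a(13)=-17457; answer -17457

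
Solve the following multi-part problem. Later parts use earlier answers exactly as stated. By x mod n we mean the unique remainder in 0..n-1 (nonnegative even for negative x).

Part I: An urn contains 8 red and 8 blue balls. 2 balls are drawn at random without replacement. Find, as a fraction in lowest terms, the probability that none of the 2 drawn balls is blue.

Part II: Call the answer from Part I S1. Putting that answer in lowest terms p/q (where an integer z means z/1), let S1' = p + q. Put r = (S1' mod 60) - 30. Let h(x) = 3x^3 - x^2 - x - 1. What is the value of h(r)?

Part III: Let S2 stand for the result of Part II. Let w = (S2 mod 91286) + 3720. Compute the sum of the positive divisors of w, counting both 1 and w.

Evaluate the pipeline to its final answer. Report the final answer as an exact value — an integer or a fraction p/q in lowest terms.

12096

Part I: total draws C(16,2) = 120; favorable C(8,2) = 28; P = 7/30; answer 7/30
Part II: S1 = 7/30; threaded value p + q = 37; r = 7; 3*(7)^3 - 1*(7)^2 - 1*(7)^1 - 1 = (1029) + (-49) + (-7) + (-1) = 972; answer 972
Part III: S2 = 972; w = 4692; 4692 = 2^2 * 3 * 17 * 23; sigma = (1 + 2 + 4) * (1 + 3) * (1 + 17) * (1 + 23) = 7 * 4 * 18 * 24 = 12096; answer 12096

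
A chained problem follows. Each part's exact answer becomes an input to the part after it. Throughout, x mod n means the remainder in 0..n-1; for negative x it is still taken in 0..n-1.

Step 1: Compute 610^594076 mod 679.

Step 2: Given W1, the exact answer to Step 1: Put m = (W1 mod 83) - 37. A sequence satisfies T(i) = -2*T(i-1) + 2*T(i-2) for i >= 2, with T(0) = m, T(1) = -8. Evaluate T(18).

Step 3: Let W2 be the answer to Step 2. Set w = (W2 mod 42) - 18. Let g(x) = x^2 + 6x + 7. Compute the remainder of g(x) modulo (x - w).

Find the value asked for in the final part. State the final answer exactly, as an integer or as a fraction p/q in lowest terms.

Step 1: squarings mod 679: 610^1=610, 610^2=8, 610^4=64, 610^8=22, 610^16=484, 610^32=1, 610^64=1, 610^128=1, 610^256=1, 610^512=1, 610^1024=1, 610^2048=1, 610^4096=1, 610^8192=1, 610^16384=1, 610^32768=1, 610^65536=1, 610^131072=1, 610^262144=1, 610^524288=1; 610^594076 = 610^4 * 610^8 * 610^16 * 610^128 * 610^4096 * 610^65536 * 610^524288 = 435 (mod 679); answer 435
Step 2: W1 = 435; m = -17; T(2) = -2*(-8) + 2*(-17) = -18; iterating: T(2)=-18, T(3)=20, T(4)=-76, T(5)=192, T(6)=-536, T(7)=1456, T(8)=-3984, T(9)=10880, T(10)=-29728, T(11)=81216, T(12)=-221888, T(13)=606208, T(14)=-1656192, T(15)=4524800, T(16)=-12361984, T(17)=33773568, T(18)=-92271104; answer -92271104
Step 3: W2 = -92271104; w = 22; remainder = value at the root: 1*(22)^2 + 6*(22)^1 + 7 = (484) + (132) + (7) = 623; answer 623

623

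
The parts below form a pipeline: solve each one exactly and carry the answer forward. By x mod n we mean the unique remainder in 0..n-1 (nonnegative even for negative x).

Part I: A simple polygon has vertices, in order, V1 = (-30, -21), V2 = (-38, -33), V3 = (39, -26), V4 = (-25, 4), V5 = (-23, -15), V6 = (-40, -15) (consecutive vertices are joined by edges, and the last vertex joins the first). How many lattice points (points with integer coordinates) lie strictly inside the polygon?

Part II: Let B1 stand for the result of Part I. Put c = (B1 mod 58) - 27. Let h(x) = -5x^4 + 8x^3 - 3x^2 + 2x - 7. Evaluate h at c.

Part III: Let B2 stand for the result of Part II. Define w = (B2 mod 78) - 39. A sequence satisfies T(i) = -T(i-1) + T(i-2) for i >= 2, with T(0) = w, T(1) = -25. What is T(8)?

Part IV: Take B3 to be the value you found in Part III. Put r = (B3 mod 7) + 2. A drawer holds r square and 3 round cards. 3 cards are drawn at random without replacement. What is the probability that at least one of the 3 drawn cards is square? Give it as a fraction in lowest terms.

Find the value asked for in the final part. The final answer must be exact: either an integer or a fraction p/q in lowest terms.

Part I: cross terms: (-30*-33 - -38*-21)=192, (-38*-26 - 39*-33)=2275, (39*4 - -25*-26)=-494, (-25*-15 - -23*4)=467, (-23*-15 - -40*-15)=-255, (-40*-21 - -30*-15)=390; twice the area = |2575| = 2575; area = 2575/2; boundary points = 4 + 7 + 2 + 1 + 17 + 2 = 33; strictly interior points = area - boundary/2 + 1 = 1272; answer 1272
Part II: B1 = 1272; c = 27; -5*(27)^4 + 8*(27)^3 - 3*(27)^2 + 2*(27)^1 - 7 = (-2657205) + (157464) + (-2187) + (54) + (-7) = -2501881; answer -2501881
Part III: B2 = -2501881; w = 8; T(2) = -1*(-25) + 1*(8) = 33; iterating: T(2)=33, T(3)=-58, T(4)=91, T(5)=-149, T(6)=240, T(7)=-389, T(8)=629; answer 629
Part IV: B3 = 629; r = 8; total draws C(11,3) = 165; complement C(3,3) = 1; favorable 165 - 1 = 164; P = 164/165; answer 164/165

164/165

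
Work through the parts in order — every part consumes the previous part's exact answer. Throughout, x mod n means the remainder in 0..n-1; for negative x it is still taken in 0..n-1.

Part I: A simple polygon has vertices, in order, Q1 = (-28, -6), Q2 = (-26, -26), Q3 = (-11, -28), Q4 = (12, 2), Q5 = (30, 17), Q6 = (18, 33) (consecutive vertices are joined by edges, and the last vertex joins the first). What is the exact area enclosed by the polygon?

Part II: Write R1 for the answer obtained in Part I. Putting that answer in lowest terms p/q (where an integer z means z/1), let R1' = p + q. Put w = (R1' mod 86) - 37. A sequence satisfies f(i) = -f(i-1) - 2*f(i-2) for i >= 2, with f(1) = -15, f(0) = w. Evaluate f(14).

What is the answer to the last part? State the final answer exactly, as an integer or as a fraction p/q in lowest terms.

-1389

Part I: cross terms: (-28*-26 - -26*-6)=572, (-26*-28 - -11*-26)=442, (-11*2 - 12*-28)=314, (12*17 - 30*2)=144, (30*33 - 18*17)=684, (18*-6 - -28*33)=816; twice the area = |2972| = 2972; area = 1486; answer 1486
Part II: R1 = 1486; threaded value p + q = 1487; w = -12; f(2) = -1*(-15) - 2*(-12) = 39; iterating: f(2)=39, f(3)=-9, f(4)=-69, f(5)=87, f(6)=51, f(7)=-225, f(8)=123, f(9)=327, f(10)=-573, f(11)=-81, f(12)=1227, f(13)=-1065, f(14)=-1389; answer -1389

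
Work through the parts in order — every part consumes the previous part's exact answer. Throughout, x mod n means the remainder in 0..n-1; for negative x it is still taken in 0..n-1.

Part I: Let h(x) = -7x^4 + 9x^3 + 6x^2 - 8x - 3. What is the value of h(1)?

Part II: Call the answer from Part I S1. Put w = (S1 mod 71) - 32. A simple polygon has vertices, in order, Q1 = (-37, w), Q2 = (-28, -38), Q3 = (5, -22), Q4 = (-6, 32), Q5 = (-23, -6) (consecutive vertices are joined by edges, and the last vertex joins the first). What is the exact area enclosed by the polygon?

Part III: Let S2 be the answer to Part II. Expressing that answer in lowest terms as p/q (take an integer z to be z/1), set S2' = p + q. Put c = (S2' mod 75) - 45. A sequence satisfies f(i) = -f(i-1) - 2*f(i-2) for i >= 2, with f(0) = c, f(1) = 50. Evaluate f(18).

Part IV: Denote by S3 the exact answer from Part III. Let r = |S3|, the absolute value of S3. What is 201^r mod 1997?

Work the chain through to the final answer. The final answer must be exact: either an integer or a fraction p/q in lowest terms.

Part I: -7*(1)^4 + 9*(1)^3 + 6*(1)^2 - 8*(1)^1 - 3 = (-7) + (9) + (6) + (-8) + (-3) = -3; answer -3
Part II: S1 = -3; w = 36; cross terms: (-37*-38 - -28*36)=2414, (-28*-22 - 5*-38)=806, (5*32 - -6*-22)=28, (-6*-6 - -23*32)=772, (-23*36 - -37*-6)=-1050; twice the area = |2970| = 2970; area = 1485; answer 1485
Part III: S2 = 1485; threaded value p + q = 1486; c = 16; f(2) = -1*(50) - 2*(16) = -82; iterating: f(2)=-82, f(3)=-18, f(4)=182, f(5)=-146, f(6)=-218, f(7)=510, f(8)=-74, f(9)=-946, f(10)=1094, f(11)=798, f(12)=-2986, f(13)=1390, f(14)=4582, f(15)=-7362, f(16)=-1802, f(17)=16526, f(18)=-12922; answer -12922
Part IV: S3 = -12922; r = 12922; squarings mod 1997: 201^1=201, 201^2=461, 201^4=839, 201^8=977, 201^16=1960, 201^32=1369, 201^64=975, 201^128=53, 201^256=812, 201^512=334, 201^1024=1721, 201^2048=290, 201^4096=226, 201^8192=1151; 201^12922 = 201^2 * 201^8 * 201^16 * 201^32 * 201^64 * 201^512 * 201^4096 * 201^8192 = 847 (mod 1997); answer 847

847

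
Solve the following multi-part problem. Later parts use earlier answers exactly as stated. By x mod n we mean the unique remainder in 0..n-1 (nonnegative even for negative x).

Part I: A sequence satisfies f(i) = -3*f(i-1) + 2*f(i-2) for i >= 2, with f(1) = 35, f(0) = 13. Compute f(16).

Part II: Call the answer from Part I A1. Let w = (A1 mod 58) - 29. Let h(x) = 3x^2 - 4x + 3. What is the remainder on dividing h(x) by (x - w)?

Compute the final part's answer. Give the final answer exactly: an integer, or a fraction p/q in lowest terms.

2135

Part I: f(2) = -3*(35) + 2*(13) = -79; iterating: f(2)=-79, f(3)=307, f(4)=-1079, f(5)=3851, f(6)=-13711, f(7)=48835, f(8)=-173927, f(9)=619451, f(10)=-2206207, f(11)=7857523, f(12)=-27984983, f(13)=99669995, f(14)=-354979951, f(15)=1264279843, f(16)=-4502799431; answer -4502799431
Part II: A1 = -4502799431; w = -26; remainder = value at the root: 3*(-26)^2 - 4*(-26)^1 + 3 = (2028) + (104) + (3) = 2135; answer 2135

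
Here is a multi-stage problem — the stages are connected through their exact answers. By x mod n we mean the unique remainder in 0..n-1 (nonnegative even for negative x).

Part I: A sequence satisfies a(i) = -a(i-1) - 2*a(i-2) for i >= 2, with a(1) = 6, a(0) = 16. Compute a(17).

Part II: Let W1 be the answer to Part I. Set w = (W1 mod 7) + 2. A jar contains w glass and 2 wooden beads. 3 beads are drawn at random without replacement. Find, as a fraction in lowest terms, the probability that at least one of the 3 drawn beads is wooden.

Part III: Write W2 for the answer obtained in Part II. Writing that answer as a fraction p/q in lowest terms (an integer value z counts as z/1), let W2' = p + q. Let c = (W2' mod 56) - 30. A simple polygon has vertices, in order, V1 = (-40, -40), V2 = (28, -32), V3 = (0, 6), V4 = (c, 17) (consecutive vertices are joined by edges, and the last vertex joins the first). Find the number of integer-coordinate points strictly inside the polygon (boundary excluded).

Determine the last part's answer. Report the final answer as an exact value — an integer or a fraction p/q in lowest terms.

Part I: a(2) = -1*(6) - 2*(16) = -38; iterating: a(2)=-38, a(3)=26, a(4)=50, a(5)=-102, a(6)=2, a(7)=202, a(8)=-206, a(9)=-198, a(10)=610, a(11)=-214, a(12)=-1006, a(13)=1434, a(14)=578, a(15)=-3446, a(16)=2290, a(17)=4602; answer 4602
Part II: W1 = 4602; w = 5; total draws C(7,3) = 35; complement C(5,3) = 10; favorable 35 - 10 = 25; P = 5/7; answer 5/7
Part III: W2 = 5/7; threaded value p + q = 12; c = -18; cross terms: (-40*-32 - 28*-40)=2400, (28*6 - 0*-32)=168, (0*17 - -18*6)=108, (-18*-40 - -40*17)=1400; twice the area = |4076| = 4076; area = 2038; boundary points = 4 + 2 + 1 + 1 = 8; strictly interior points = area - boundary/2 + 1 = 2035; answer 2035

2035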